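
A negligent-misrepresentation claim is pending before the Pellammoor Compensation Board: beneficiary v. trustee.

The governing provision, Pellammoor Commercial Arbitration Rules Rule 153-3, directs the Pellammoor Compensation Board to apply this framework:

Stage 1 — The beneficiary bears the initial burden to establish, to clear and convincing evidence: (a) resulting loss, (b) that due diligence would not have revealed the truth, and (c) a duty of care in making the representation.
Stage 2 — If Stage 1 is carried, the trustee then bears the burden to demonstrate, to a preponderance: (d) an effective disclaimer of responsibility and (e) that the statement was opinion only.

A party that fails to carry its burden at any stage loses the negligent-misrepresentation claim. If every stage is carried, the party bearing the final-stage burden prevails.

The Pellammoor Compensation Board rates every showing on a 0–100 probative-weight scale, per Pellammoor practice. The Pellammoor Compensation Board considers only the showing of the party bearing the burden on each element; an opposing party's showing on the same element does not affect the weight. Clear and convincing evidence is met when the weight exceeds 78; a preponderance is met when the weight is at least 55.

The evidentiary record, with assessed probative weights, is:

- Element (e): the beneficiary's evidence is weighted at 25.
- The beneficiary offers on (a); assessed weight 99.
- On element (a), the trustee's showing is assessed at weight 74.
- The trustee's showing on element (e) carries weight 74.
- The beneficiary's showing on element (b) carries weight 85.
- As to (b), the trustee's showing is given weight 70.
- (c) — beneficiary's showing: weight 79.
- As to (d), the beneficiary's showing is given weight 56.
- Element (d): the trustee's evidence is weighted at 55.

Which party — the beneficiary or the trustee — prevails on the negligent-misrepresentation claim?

Stage 1 — burden on beneficiary; standard: clear and convincing evidence (weight exceeds 78).
    (a): 99 (trustee's 74 disregarded) > 78 [met]
    (b): 85 (trustee's 70 disregarded) > 78 [met]
    (c): 79 > 78 [met]
  All elements met. The burden passes to the trustee.
Stage 2 — burden on trustee; standard: a preponderance (weight is at least 55).
    (d): 55 (beneficiary's 56 disregarded) ≥ 55 [met]
    (e): 74 (beneficiary's 25 disregarded) ≥ 55 [met]
  Stage 2 carried; the final stage is satisfied.
All stages carried — the trustee prevails.

trustee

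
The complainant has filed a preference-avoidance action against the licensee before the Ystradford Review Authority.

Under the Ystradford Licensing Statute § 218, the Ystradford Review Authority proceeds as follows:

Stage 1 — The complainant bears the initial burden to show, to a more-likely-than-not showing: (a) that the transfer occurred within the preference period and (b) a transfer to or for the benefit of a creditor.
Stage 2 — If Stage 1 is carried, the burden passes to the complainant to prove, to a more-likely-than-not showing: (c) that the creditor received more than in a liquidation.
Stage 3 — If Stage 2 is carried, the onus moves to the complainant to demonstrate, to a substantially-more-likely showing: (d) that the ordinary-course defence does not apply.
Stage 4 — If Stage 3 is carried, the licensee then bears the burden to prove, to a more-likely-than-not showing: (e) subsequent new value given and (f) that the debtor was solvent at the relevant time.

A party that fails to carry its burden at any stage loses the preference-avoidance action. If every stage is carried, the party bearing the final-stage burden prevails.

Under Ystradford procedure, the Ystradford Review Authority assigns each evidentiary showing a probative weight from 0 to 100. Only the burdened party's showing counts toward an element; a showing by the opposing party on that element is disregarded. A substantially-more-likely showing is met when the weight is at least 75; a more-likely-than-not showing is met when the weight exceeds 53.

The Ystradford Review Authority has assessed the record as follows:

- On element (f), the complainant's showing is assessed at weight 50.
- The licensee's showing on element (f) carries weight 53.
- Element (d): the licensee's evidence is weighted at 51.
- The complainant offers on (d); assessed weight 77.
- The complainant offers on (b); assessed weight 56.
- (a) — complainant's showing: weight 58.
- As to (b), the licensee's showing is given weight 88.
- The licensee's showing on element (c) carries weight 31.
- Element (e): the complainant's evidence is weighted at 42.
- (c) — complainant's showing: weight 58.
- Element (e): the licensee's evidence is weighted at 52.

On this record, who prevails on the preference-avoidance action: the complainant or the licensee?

complainant

Stage 1 (complainant, a more-likely-than-not showing, weight exceeds 53): (a) 58 > 53 — meets; (b) 56 (licensee's 88 disregarded) > 53 — meets.
  All elements met. The complainant retains the burden for Stage 2.
Stage 2 (complainant, a more-likely-than-not showing, weight exceeds 53): (c) 58 (licensee's 31 disregarded) > 53 — meets.
  Stage 2 carried; the burden remains with the complainant.
Stage 3 (complainant, a substantially-more-likely showing, weight is at least 75): (d) 77 (licensee's 51 disregarded) ≥ 75 — meets.
  All elements met. The burden passes to the licensee.
Stage 4 (licensee, a more-likely-than-not showing, weight exceeds 53): (e) 52 (complainant's 42 disregarded) ≤ 53 — fails; (f) 53 (complainant's 50 disregarded) ≤ 53 — fails.
  Not every element is met, so the licensee fails to carry Stage 4.
So the complainant prevails.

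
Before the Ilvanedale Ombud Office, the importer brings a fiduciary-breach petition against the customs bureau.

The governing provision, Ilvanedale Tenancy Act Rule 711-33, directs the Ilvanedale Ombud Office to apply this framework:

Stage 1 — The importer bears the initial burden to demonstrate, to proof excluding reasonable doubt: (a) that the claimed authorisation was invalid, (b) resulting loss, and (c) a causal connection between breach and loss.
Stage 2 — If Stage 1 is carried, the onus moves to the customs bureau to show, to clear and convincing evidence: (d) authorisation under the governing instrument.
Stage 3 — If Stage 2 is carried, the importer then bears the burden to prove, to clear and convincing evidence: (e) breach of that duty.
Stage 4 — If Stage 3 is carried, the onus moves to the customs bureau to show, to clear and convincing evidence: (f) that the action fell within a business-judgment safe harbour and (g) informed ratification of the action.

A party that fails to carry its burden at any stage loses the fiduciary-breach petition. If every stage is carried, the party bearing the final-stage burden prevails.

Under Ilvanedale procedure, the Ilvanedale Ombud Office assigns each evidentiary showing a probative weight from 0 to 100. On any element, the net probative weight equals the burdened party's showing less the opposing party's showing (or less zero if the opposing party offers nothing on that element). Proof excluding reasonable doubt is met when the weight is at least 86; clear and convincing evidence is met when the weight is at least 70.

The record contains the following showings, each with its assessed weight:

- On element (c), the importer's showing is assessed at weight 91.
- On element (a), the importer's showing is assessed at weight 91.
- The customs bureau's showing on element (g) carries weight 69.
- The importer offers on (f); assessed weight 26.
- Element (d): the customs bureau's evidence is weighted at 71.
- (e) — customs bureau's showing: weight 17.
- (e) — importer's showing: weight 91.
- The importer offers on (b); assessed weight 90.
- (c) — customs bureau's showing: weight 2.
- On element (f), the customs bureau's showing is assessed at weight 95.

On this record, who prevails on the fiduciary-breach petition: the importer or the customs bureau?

importer

At Stage 1 the importer must meet proof excluding reasonable doubt (weight is at least 86): on (a) the weight is 91, which does reach 86, so (a) meets the standard; on (b) the weight is 90, which does reach 86, so (b) meets the standard; on (c) the weight is 91 less the opposing 2 gives net 89, which does reach 86, so (c) meets the standard.
  Stage 1 is satisfied; the onus moves to the customs bureau.
At Stage 2 the customs bureau must meet clear and convincing evidence (weight is at least 70): on (d) the weight is 71, ≥ 70, so (d) meets the standard.
  Stage 2 is satisfied; the onus moves to the importer.
At Stage 3 the importer must meet clear and convincing evidence (weight is at least 70): on (e) the weight is 91 less the opposing 17 gives net 74, ≥ 70, so (e) meets the standard.
  All elements met. The burden passes to the customs bureau.
At Stage 4 the customs bureau must meet clear and convincing evidence (weight is at least 70): on (f) the weight is 95 less the opposing 26 gives net 69, < 70, so (f) does not meet the standard; on (g) the weight is 69, which does not reach 70, so (g) does not meet the standard.
  The customs bureau does not carry Stage 4.
So the importer prevails.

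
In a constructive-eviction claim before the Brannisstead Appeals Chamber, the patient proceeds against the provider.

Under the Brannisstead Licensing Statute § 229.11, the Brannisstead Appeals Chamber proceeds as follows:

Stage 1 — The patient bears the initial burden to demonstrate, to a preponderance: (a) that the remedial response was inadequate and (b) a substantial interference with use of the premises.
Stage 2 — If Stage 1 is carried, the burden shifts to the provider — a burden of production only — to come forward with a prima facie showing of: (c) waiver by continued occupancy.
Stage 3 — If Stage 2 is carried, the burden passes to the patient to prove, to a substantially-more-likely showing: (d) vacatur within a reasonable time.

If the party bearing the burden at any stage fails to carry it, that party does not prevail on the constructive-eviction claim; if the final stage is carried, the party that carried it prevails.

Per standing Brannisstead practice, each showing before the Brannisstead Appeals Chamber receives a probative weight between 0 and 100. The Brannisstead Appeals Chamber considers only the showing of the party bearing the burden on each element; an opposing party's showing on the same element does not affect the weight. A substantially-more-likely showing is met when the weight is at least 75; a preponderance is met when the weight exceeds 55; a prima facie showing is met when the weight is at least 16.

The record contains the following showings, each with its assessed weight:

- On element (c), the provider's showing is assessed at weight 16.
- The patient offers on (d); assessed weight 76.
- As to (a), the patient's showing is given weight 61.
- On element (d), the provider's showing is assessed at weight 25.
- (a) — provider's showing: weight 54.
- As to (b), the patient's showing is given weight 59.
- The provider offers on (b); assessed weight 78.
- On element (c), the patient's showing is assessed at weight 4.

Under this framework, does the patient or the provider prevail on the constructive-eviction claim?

patient

Stage 1 (patient, a preponderance, weight exceeds 55): (a) 61 (provider's 54 disregarded) > 55 — meets; (b) 59 (provider's 78 disregarded) > 55 — meets.
  The patient carries Stage 1; the provider now bears the burden.
Stage 2 (provider, a prima facie showing, weight is at least 16): (c) 16 (patient's 4 disregarded) ≥ 16 — meets.
  The provider carries Stage 2; the patient now bears the burden.
Stage 3 (patient, a substantially-more-likely showing, weight is at least 75): (d) 76 (provider's 25 disregarded) ≥ 75 — meets.
  Stage 3 carried; the final stage is satisfied.
All stages carried — the patient prevails.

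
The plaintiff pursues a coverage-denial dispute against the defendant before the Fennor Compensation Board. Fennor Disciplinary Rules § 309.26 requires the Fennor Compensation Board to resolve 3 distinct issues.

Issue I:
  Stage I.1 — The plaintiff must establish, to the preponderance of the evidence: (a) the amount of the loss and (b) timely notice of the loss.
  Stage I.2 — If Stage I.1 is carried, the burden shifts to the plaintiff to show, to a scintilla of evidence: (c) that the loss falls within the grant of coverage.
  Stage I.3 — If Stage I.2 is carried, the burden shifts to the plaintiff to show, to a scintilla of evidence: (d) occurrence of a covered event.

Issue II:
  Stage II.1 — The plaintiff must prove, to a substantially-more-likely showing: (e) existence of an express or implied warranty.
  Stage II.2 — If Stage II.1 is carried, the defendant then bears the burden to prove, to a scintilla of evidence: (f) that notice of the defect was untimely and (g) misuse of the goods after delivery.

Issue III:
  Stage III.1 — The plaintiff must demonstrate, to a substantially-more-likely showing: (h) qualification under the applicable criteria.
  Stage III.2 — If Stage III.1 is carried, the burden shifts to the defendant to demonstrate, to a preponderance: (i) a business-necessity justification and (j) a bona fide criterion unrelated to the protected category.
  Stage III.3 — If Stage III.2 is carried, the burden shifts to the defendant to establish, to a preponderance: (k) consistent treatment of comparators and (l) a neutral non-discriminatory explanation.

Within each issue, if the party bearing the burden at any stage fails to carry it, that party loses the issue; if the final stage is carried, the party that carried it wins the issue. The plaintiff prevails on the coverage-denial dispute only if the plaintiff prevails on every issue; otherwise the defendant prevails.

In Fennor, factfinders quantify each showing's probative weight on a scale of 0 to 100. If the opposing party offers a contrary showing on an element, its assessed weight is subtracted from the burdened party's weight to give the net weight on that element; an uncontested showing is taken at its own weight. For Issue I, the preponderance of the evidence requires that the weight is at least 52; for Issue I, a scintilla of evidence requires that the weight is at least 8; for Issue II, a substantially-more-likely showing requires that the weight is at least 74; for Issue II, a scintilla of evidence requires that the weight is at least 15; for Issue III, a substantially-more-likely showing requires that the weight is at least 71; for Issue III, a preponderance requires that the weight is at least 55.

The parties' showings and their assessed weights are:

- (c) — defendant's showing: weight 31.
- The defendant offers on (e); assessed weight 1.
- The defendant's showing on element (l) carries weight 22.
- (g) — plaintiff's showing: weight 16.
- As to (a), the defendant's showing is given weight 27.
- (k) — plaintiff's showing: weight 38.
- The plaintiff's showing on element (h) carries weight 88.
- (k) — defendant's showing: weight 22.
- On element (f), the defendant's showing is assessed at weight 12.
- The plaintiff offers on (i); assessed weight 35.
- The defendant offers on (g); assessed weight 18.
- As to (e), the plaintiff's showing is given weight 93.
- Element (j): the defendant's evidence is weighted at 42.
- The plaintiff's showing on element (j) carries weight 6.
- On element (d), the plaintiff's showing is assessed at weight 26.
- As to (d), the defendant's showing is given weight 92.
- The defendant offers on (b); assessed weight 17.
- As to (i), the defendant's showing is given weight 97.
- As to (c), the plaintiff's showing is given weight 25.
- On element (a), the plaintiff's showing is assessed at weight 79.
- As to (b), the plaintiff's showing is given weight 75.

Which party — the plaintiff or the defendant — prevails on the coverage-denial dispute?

— Issue I —
Stage I.1 — burden on plaintiff; standard: the preponderance of the evidence (weight is at least 52).
    (a): 79 − 27 = 52 ≥ 52 [met]
    (b): 75 − 17 = 58 ≥ 52 [met]
  Stage I.1 is satisfied; the plaintiff continues to bear the burden.
Stage I.2 — burden on plaintiff; standard: a scintilla of evidence (weight is at least 8).
    (c): 25 − 31 = -6 < 8 [not met]
  Not every element is met, so the plaintiff fails to carry Stage I.2.
The analysis ends at Stage I.2; the defendant prevails on this issue.
— Issue II —
At Stage II.1 the plaintiff must meet a substantially-more-likely showing (weight is at least 74): on (e) the weight is 93 less the opposing 1 gives net 92, which does reach 74, so (e) meets the standard.
  The plaintiff carries Stage II.1; the defendant now bears the burden.
At Stage II.2 the defendant must meet a scintilla of evidence (weight is at least 15): on (f) the weight is 12, < 15, so (f) does not meet the standard; on (g) the weight is 18 less the opposing 16 gives net 2, < 15, so (g) does not meet the standard.
  The defendant does not carry Stage II.2.
So the plaintiff prevails on this issue.
— Issue III —
Stage III.1 — burden on plaintiff; standard: a substantially-more-likely showing (weight is at least 71).
    (h): 88 ≥ 71 [met]
  The plaintiff carries Stage III.1; the defendant now bears the burden.
Stage III.2 — burden on defendant; standard: a preponderance (weight is at least 55).
    (i): 97 − 35 = 62 ≥ 55 [met]
    (j): 42 − 6 = 36 < 55 [not met]
  Stage III.2 not carried; the defendant fails its burden.
So the plaintiff prevails on this issue.
Per-issue: Issue I → defendant; Issue II → plaintiff; Issue III → plaintiff. The plaintiff must prevail on every issue; overall, the defendant prevails.

defendant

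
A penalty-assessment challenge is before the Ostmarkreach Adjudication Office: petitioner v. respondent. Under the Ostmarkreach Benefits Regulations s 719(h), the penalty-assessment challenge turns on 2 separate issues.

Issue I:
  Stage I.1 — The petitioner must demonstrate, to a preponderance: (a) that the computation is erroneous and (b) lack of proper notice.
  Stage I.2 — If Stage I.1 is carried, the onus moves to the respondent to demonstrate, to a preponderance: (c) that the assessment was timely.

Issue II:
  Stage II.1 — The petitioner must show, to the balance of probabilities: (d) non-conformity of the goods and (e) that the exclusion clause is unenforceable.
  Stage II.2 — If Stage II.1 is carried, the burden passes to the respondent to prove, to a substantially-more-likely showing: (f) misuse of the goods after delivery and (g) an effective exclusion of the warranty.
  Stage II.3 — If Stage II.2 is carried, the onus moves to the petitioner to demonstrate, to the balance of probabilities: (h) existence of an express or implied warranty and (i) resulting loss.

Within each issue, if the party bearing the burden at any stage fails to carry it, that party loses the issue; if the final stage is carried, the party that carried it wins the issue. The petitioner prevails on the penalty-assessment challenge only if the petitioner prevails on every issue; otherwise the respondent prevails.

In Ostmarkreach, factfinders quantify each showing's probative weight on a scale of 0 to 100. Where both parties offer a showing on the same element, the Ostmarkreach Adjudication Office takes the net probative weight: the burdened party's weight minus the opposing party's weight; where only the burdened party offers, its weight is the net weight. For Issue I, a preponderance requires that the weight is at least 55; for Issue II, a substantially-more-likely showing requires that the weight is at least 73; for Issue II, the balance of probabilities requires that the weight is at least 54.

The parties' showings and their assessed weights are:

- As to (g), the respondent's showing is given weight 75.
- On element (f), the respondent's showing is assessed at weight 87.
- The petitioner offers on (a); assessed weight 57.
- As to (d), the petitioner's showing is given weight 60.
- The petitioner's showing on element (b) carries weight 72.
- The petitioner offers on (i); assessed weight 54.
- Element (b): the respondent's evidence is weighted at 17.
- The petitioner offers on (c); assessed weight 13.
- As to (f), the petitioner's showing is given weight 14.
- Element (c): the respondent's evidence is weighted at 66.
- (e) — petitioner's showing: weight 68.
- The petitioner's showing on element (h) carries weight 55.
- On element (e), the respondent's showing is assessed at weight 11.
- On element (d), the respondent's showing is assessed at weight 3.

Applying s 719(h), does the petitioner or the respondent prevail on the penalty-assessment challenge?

petitioner

— Issue I —
Stage I.1 — burden on petitioner; standard: a preponderance (weight is at least 55).
    (a): 57 ≥ 55 [met]
    (b): 72 − 17 = 55 ≥ 55 [met]
  All elements met. The burden passes to the respondent.
Stage I.2 — burden on respondent; standard: a preponderance (weight is at least 55).
    (c): 66 − 13 = 53 < 55 [not met]
  The respondent does not carry Stage I.2.
So the petitioner prevails on this issue.
— Issue II —
At Stage II.1 the petitioner must meet the balance of probabilities (weight is at least 54): on (d) the weight is 60 less the opposing 3 gives net 57, ≥ 54, so (d) meets the standard; on (e) the weight is 68 less the opposing 11 gives net 57, which does reach 54, so (e) meets the standard.
  All elements met. The burden passes to the respondent.
At Stage II.2 the respondent must meet a substantially-more-likely showing (weight is at least 73): on (f) the weight is 87 less the opposing 14 gives net 73, which does reach 73, so (f) meets the standard; on (g) the weight is 75, which does reach 73, so (g) meets the standard.
  All elements met. The burden passes to the petitioner.
At Stage II.3 the petitioner must meet the balance of probabilities (weight is at least 54): on (h) the weight is 55, ≥ 54, so (h) meets the standard; on (i) the weight is 54, ≥ 54, so (i) meets the standard.
  Stage II.3 carried; the final stage is satisfied.
With every stage satisfied, the petitioner prevails on this issue.
Per-issue: Issue I → petitioner; Issue II → petitioner. The petitioner must prevail on every issue; overall, the petitioner prevails.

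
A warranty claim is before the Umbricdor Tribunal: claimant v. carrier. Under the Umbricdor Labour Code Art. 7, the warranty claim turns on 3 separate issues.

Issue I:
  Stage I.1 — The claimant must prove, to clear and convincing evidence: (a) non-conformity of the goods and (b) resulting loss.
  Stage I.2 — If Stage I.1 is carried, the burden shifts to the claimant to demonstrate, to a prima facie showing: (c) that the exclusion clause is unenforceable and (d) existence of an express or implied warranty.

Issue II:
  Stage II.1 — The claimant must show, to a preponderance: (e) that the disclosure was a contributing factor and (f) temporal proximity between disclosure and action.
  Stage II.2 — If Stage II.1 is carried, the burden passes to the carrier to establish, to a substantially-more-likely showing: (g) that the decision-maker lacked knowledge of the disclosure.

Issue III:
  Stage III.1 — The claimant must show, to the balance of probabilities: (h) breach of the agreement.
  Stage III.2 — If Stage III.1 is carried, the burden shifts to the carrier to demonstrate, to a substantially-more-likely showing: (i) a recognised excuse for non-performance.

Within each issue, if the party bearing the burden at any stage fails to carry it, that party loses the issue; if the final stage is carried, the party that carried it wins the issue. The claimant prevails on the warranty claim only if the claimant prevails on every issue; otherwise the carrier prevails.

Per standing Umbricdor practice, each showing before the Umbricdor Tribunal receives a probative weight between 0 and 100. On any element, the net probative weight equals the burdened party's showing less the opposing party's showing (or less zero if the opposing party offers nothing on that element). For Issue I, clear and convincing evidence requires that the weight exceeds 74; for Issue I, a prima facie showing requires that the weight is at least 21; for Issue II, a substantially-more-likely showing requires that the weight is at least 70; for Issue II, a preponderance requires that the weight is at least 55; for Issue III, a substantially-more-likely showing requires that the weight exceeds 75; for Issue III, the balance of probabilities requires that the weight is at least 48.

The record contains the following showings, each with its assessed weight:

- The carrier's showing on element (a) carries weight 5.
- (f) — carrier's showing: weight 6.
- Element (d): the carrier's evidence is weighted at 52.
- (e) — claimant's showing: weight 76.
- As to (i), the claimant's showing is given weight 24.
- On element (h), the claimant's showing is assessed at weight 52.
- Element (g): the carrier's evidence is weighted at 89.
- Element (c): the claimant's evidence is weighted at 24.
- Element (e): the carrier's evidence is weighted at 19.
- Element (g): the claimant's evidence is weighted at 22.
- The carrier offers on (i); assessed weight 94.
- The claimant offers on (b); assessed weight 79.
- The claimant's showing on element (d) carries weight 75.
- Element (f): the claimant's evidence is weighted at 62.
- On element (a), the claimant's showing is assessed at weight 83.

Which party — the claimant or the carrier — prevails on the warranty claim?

claimant

— Issue I —
Stage I.1 (claimant, clear and convincing evidence, weight exceeds 74): (a) net 83−5=78 > 74 — meets; (b) 79 > 74 — meets.
  Stage I.1 is satisfied; the claimant continues to bear the burden.
Stage I.2 (claimant, a prima facie showing, weight is at least 21): (c) 24 ≥ 21 — meets; (d) net 75−52=23 ≥ 21 — meets.
  All elements met at the final stage.
All stages carried — the claimant prevails on this issue.
— Issue II —
Stage II.1 (claimant, a preponderance, weight is at least 55): (e) net 76−19=57 ≥ 55 — meets; (f) net 62−6=56 ≥ 55 — meets.
  All elements met. The burden passes to the carrier.
Stage II.2 (carrier, a substantially-more-likely showing, weight is at least 70): (g) net 89−22=67 < 70 — fails.
  Stage II.2 not carried; the carrier fails its burden.
The analysis ends at Stage II.2; the claimant prevails on this issue.
— Issue III —
Stage III.1 (claimant, the balance of probabilities, weight is at least 48): (h) 52 ≥ 48 — meets.
  The claimant carries Stage III.1; the carrier now bears the burden.
Stage III.2 (carrier, a substantially-more-likely showing, weight exceeds 75): (i) net 94−24=70 ≤ 75 — fails.
  The carrier does not carry Stage III.2.
So the claimant prevails on this issue.
Per-issue: Issue I → claimant; Issue II → claimant; Issue III → claimant. The claimant must prevail on every issue; overall, the claimant prevails.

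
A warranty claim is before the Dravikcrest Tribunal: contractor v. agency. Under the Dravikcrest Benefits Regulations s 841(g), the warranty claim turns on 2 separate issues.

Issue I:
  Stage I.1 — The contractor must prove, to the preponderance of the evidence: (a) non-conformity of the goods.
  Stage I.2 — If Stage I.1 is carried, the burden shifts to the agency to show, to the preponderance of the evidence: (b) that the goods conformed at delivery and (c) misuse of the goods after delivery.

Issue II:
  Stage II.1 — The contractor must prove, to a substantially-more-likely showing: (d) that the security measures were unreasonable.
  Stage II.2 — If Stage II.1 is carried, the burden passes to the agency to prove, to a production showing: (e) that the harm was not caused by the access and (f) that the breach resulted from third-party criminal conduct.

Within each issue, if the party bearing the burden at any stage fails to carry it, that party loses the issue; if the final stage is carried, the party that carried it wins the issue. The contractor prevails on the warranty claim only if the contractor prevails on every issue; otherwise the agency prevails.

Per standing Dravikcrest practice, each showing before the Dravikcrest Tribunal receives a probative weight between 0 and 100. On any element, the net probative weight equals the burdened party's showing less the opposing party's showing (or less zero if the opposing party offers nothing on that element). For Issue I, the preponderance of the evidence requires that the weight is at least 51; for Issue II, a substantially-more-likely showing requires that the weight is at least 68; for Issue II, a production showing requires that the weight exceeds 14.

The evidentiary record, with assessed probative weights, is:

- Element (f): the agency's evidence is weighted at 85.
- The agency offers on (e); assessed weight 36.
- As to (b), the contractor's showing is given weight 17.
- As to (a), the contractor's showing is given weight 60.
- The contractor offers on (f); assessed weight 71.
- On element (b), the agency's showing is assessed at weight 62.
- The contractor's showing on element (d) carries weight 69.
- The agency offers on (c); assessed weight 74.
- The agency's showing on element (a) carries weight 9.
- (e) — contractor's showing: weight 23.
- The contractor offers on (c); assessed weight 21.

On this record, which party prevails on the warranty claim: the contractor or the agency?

contractor

— Issue I —
At Stage I.1 the contractor must meet the preponderance of the evidence (weight is at least 51): on (a) the weight is 60 less the opposing 9 gives net 51, ≥ 51, so (a) meets the standard.
  Stage I.1 is satisfied; the onus moves to the agency.
At Stage I.2 the agency must meet the preponderance of the evidence (weight is at least 51): on (b) the weight is 62 less the opposing 17 gives net 45, < 51, so (b) does not meet the standard; on (c) the weight is 74 less the opposing 21 gives net 53, ≥ 51, so (c) meets the standard.
  The agency does not carry Stage I.2.
So the contractor prevails on this issue.
— Issue II —
Stage II.1 — burden on contractor; standard: a substantially-more-likely showing (weight is at least 68).
    (d): 69 ≥ 68 [met]
  Stage II.1 is satisfied; the onus moves to the agency.
Stage II.2 — burden on agency; standard: a production showing (weight exceeds 14).
    (e): 36 − 23 = 13 ≤ 14 [not met]
    (f): 85 − 71 = 14 ≤ 14 [not met]
  Stage II.2 not carried; the agency fails its burden.
So the contractor prevails on this issue.
Per-issue: Issue I → contractor; Issue II → contractor. The contractor must prevail on every issue; overall, the contractor prevails.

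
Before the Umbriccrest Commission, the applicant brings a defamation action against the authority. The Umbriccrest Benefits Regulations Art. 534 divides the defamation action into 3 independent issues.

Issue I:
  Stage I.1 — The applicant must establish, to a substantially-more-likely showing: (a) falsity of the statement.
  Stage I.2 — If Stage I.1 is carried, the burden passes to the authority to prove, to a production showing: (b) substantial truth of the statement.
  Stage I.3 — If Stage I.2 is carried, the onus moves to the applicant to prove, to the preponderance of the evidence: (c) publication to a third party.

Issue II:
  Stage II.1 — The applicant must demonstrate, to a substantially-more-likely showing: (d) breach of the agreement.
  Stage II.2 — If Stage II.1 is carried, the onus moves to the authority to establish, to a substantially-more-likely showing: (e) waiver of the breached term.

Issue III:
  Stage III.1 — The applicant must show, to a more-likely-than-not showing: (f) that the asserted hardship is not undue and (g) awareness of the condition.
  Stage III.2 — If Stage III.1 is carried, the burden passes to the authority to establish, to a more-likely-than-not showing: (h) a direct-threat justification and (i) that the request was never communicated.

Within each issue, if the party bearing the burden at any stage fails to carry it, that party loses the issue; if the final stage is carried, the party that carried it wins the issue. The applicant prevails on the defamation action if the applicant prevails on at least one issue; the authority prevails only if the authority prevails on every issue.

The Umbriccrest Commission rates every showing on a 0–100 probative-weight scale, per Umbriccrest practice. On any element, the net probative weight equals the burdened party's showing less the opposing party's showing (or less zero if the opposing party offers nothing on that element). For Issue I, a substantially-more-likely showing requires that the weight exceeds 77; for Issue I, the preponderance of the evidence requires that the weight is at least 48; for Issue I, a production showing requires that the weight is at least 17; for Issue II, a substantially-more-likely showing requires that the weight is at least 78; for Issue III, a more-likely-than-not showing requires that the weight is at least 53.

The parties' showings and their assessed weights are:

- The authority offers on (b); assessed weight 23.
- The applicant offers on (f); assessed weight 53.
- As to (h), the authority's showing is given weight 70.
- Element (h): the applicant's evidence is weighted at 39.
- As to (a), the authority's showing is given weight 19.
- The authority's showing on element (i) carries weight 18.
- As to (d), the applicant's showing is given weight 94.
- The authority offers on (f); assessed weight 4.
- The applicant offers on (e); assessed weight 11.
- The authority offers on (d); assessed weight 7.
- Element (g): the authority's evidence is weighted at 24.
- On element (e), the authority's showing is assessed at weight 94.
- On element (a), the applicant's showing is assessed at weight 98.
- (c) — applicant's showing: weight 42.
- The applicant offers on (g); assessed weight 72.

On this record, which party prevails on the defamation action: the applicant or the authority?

authority

— Issue I —
Stage I.1 (applicant, a substantially-more-likely showing, weight exceeds 77): (a) net 98−19=79 > 77 — meets.
  Stage I.1 carried; the burden shifts to the authority.
Stage I.2 (authority, a production showing, weight is at least 17): (b) 23 ≥ 17 — meets.
  Stage I.2 is satisfied; the onus moves to the applicant.
Stage I.3 (applicant, the preponderance of the evidence, weight is at least 48): (c) 42 < 48 — fails.
  Stage I.3 not carried; the applicant fails its burden.
So the authority prevails on this issue.
— Issue II —
Stage II.1 — burden on applicant; standard: a substantially-more-likely showing (weight is at least 78).
    (d): 94 − 7 = 87 ≥ 78 [met]
  All elements met. The burden passes to the authority.
Stage II.2 — burden on authority; standard: a substantially-more-likely showing (weight is at least 78).
    (e): 94 − 11 = 83 ≥ 78 [met]
  All elements met at the final stage.
With every stage satisfied, the authority prevails on this issue.
— Issue III —
Stage III.1 (applicant, a more-likely-than-not showing, weight is at least 53): (f) net 53−4=49 < 53 — fails; (g) net 72−24=48 < 53 — fails.
  The applicant does not carry Stage III.1.
So the authority prevails on this issue.
Per-issue: Issue I → authority; Issue II → authority; Issue III → authority. The applicant must prevail on at least one issue; overall, the authority prevails.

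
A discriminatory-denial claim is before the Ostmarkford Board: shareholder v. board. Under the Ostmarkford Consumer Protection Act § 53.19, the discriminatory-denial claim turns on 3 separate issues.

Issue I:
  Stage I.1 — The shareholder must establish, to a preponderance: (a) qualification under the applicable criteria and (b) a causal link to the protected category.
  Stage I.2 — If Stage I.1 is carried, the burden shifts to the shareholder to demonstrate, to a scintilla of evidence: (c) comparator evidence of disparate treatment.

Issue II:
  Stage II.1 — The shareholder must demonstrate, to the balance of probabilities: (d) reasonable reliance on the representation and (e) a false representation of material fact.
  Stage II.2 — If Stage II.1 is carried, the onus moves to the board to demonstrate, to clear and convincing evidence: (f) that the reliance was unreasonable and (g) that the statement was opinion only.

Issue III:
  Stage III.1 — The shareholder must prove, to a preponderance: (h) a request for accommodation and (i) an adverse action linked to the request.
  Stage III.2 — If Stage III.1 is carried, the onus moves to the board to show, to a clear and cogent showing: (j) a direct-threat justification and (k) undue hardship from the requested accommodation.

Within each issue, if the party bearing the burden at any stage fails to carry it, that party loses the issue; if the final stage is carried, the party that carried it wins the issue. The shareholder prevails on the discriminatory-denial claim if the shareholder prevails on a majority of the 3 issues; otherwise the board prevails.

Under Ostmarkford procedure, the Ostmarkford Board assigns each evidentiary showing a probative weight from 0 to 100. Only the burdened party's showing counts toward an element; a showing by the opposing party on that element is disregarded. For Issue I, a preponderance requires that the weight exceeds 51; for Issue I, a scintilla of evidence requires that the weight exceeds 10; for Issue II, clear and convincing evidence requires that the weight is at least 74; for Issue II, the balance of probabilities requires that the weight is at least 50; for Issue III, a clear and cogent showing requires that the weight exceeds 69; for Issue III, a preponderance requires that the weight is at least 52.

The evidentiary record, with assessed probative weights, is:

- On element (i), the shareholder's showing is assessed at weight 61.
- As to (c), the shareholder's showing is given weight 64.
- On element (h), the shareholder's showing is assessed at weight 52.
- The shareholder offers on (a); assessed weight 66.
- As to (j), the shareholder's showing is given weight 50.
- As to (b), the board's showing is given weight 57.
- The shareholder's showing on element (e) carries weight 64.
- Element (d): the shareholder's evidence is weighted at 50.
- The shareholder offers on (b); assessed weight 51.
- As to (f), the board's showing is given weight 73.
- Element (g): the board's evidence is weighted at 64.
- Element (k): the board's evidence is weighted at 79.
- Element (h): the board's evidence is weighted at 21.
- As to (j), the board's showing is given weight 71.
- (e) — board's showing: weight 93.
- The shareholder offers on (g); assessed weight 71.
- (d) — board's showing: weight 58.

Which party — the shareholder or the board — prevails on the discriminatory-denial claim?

board

— Issue I —
At Stage I.1 the shareholder must meet a preponderance (weight exceeds 51): on (a) the weight is 66, which does exceed 51, so (a) meets the standard; on (b) the weight is 51 (the board's 57 is given no effect), which does not exceed 51, so (b) does not meet the standard.
  Not every element is met, so the shareholder fails to carry Stage I.1.
The board prevails on this issue.
— Issue II —
Stage II.1 — burden on shareholder; standard: the balance of probabilities (weight is at least 50).
    (d): 50 (board's 58 disregarded) ≥ 50 [met]
    (e): 64 (board's 93 disregarded) ≥ 50 [met]
  All elements met. The burden passes to the board.
Stage II.2 — burden on board; standard: clear and convincing evidence (weight is at least 74).
    (f): 73 < 74 [not met]
    (g): 64 (shareholder's 71 disregarded) < 74 [not met]
  The board does not carry Stage II.2.
The analysis ends at Stage II.2; the shareholder prevails on this issue.
— Issue III —
Stage III.1 — burden on shareholder; standard: a preponderance (weight is at least 52).
    (h): 52 (board's 21 disregarded) ≥ 52 [met]
    (i): 61 ≥ 52 [met]
  The shareholder carries Stage III.1; the board now bears the burden.
Stage III.2 — burden on board; standard: a clear and cogent showing (weight exceeds 69).
    (j): 71 (shareholder's 50 disregarded) > 69 [met]
    (k): 79 > 69 [met]
  All elements met at the final stage.
Every stage carried; the board prevails on this issue.
Per-issue: Issue I → board; Issue II → shareholder; Issue III → board. The shareholder must prevail on a majority of issues; overall, the board prevails.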